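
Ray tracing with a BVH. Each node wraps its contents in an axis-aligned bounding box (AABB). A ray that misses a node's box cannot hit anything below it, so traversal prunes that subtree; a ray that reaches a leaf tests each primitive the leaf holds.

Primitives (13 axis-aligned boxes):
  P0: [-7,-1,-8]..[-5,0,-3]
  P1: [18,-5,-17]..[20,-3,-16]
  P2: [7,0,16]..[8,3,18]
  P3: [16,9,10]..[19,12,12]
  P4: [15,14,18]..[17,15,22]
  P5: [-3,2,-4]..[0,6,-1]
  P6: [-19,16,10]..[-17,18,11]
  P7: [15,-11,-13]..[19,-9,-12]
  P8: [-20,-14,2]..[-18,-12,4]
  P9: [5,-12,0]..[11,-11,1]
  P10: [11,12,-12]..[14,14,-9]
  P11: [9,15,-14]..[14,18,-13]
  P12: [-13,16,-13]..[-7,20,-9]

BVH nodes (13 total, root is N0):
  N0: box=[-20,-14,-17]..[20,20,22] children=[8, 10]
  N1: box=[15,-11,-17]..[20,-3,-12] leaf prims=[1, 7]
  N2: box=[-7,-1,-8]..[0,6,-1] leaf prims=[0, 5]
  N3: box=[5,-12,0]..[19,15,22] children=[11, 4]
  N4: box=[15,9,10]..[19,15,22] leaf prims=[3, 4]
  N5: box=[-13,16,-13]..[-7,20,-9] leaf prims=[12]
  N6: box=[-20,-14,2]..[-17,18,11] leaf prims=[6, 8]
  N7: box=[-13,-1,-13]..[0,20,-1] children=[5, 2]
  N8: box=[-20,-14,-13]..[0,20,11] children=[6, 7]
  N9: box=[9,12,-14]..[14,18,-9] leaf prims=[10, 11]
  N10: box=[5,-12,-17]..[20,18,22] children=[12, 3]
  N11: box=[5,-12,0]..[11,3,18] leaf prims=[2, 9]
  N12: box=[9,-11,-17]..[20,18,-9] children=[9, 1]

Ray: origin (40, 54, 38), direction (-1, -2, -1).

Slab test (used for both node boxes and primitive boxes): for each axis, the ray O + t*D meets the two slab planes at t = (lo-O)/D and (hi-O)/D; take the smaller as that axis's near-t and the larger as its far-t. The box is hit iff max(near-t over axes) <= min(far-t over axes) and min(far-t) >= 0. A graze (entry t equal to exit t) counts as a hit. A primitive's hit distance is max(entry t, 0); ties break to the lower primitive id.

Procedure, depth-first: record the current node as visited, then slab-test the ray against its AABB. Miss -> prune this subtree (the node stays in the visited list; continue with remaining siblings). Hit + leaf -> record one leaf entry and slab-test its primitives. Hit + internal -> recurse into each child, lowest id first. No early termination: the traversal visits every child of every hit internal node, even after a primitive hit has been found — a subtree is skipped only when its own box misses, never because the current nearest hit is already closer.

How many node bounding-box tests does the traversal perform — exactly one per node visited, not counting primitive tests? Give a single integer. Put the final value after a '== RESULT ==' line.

Trace the traversal:
N0 x:[20,60] y:[17,34] z:[16,55] -> hit [20,34], descend [8, 10]
  N8 x:[40,60] y:[17,34] z:[27,51] -> miss, prune
  N10 x:[20,35] y:[18,33] z:[16,55] -> hit [20,33], descend [3, 12]
    N3 x:[21,35] y:[39/2,33] z:[16,38] -> hit [21,33], descend [4, 11]
      N4 x:[21,25] y:[39/2,45/2] z:[16,28] -> hit [21,45/2] leaf, test {P3(miss), P4(miss)}
      N11 x:[29,35] y:[51/2,33] z:[20,38] -> hit [29,33] leaf, test {P2(miss), P9(miss)}
    N12 x:[20,31] y:[18,65/2] z:[47,55] -> miss, prune

Summary -> nodes [0, 8, 10, 3, 4, 11, 12]; box-tests=7; leaf-entries=2; first=miss

== RESULT ==
7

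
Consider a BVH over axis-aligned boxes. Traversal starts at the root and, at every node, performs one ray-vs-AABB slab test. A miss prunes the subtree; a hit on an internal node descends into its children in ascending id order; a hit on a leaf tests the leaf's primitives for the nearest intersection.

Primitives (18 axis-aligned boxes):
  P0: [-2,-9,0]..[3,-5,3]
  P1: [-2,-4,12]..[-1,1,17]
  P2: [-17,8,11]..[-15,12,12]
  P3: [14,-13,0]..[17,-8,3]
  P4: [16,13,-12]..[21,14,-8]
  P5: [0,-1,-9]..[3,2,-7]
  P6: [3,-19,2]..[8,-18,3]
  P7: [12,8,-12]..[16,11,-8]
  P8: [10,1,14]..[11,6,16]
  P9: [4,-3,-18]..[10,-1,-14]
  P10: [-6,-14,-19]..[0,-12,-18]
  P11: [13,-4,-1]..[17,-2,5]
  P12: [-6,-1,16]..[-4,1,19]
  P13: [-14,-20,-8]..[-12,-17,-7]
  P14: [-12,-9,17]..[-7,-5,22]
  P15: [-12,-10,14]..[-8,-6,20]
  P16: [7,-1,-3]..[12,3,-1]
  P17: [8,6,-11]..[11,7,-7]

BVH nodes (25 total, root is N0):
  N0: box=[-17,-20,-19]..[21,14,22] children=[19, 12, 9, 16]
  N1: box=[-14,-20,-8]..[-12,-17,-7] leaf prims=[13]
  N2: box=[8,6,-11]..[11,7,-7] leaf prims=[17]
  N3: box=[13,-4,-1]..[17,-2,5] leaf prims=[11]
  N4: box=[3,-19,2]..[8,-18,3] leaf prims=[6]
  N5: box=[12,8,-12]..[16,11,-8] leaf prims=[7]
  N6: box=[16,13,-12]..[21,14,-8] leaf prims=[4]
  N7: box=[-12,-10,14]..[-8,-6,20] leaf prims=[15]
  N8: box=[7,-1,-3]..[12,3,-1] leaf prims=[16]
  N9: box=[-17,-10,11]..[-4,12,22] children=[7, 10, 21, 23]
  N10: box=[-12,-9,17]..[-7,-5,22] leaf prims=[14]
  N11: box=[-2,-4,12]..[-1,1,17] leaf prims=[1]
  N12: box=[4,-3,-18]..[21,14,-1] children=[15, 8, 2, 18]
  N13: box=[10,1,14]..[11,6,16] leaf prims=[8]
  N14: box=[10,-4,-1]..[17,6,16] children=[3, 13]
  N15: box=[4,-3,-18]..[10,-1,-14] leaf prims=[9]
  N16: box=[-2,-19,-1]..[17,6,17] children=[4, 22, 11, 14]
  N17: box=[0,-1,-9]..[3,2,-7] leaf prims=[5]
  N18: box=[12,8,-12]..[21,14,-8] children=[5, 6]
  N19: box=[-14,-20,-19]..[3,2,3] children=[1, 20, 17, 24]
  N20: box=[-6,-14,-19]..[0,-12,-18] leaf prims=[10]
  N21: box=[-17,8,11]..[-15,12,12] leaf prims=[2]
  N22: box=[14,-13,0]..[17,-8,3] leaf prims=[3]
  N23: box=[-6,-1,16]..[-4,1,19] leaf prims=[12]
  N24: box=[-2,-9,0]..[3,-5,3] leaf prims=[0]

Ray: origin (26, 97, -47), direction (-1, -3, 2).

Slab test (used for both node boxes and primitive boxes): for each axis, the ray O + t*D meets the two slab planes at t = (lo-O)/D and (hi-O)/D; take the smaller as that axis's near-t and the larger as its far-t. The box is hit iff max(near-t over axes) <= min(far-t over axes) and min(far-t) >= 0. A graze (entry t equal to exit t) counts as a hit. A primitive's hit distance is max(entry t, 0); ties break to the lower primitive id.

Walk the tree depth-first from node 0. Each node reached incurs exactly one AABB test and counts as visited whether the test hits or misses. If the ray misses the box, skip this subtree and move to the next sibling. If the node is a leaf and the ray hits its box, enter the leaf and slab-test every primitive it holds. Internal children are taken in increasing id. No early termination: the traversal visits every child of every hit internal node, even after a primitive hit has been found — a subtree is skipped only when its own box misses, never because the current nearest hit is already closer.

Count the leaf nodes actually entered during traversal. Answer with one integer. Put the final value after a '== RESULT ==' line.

Walk:
N0 x:[5,43] y:[83/3,39] z:[14,69/2] -> hit [83/3,69/2], descend [9, 12, 16, 19]
  N9 x:[30,43] y:[85/3,107/3] z:[29,69/2] -> hit [30,69/2], descend [7, 10, 21, 23]
    N7 x:[34,38] y:[103/3,107/3] z:[61/2,67/2] -> miss, prune
    N10 x:[33,38] y:[34,106/3] z:[32,69/2] -> hit [34,69/2] leaf, test {P14@t=34}
    N21 x:[41,43] y:[85/3,89/3] z:[29,59/2] -> miss, prune
    N23 x:[30,32] y:[32,98/3] z:[63/2,33] -> hit [32,32] leaf, test {P12@t=32}
  N12 x:[5,22] y:[83/3,100/3] z:[29/2,23] -> miss, prune
  N16 x:[9,28] y:[91/3,116/3] z:[23,32] -> miss, prune
  N19 x:[23,40] y:[95/3,39] z:[14,25] -> miss, prune

order=[0, 9, 7, 10, 21, 23, 12, 16, 19]  |boxes|=9  |leaves|=2  hit=P12

== RESULT ==
2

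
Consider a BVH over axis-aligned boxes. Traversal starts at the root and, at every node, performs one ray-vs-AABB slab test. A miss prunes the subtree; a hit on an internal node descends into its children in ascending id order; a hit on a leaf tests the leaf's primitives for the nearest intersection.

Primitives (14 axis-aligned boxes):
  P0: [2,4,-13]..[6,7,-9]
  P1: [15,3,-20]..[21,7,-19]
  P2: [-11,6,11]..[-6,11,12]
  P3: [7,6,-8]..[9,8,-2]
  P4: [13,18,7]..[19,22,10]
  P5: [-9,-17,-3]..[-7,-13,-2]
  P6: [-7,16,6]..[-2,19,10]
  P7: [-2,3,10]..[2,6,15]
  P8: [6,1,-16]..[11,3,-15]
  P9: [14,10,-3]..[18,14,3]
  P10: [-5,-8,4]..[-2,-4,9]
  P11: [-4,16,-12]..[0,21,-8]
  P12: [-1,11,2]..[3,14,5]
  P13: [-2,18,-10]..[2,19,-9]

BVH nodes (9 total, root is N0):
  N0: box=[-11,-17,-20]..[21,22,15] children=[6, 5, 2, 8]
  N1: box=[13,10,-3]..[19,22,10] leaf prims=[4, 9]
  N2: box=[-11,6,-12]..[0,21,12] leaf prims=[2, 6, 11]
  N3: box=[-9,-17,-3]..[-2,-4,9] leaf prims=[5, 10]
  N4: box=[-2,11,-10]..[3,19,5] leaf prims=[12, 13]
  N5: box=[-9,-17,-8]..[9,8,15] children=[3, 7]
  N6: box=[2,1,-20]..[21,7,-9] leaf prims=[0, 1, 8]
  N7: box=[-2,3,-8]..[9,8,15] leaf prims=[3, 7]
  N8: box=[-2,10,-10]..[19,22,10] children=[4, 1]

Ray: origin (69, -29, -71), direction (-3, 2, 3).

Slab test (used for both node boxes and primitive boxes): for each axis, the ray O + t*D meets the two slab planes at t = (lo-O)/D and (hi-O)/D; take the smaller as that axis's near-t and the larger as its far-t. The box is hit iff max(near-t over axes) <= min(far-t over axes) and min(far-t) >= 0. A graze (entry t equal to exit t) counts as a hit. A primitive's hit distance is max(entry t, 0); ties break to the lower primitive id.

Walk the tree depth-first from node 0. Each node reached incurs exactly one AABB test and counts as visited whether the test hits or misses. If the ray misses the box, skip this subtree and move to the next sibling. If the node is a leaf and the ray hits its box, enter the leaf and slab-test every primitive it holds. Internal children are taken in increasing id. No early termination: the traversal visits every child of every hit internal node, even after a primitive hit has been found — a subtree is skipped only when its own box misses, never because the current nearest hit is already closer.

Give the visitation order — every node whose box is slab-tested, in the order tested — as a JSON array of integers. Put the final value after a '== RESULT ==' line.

Traverse from the root:
N0 x:[16,80/3] y:[6,51/2] z:[17,86/3] -> hit [17,51/2], descend [2, 5, 6, 8]
  N2 x:[23,80/3] y:[35/2,25] z:[59/3,83/3] -> hit [23,25] leaf, test {P2(miss), P6(miss), P11(miss)}
  N5 x:[20,26] y:[6,37/2] z:[21,86/3] -> miss, prune
  N6 x:[16,67/3] y:[15,18] z:[17,62/3] -> hit [17,18] leaf, test {P0(miss), P1@t=17, P8(miss)}
  N8 x:[50/3,71/3] y:[39/2,51/2] z:[61/3,27] -> hit [61/3,71/3], descend [1, 4]
    N1 x:[50/3,56/3] y:[39/2,51/2] z:[68/3,27] -> miss, prune
    N4 x:[22,71/3] y:[20,24] z:[61/3,76/3] -> hit [22,71/3] leaf, test {P12(miss), P13(miss)}

Visited [0, 2, 5, 6, 8, 1, 4]. Tests: 7 box, 3 leaf. Nearest: P1.

== RESULT ==
[0, 2, 5, 6, 8, 1, 4]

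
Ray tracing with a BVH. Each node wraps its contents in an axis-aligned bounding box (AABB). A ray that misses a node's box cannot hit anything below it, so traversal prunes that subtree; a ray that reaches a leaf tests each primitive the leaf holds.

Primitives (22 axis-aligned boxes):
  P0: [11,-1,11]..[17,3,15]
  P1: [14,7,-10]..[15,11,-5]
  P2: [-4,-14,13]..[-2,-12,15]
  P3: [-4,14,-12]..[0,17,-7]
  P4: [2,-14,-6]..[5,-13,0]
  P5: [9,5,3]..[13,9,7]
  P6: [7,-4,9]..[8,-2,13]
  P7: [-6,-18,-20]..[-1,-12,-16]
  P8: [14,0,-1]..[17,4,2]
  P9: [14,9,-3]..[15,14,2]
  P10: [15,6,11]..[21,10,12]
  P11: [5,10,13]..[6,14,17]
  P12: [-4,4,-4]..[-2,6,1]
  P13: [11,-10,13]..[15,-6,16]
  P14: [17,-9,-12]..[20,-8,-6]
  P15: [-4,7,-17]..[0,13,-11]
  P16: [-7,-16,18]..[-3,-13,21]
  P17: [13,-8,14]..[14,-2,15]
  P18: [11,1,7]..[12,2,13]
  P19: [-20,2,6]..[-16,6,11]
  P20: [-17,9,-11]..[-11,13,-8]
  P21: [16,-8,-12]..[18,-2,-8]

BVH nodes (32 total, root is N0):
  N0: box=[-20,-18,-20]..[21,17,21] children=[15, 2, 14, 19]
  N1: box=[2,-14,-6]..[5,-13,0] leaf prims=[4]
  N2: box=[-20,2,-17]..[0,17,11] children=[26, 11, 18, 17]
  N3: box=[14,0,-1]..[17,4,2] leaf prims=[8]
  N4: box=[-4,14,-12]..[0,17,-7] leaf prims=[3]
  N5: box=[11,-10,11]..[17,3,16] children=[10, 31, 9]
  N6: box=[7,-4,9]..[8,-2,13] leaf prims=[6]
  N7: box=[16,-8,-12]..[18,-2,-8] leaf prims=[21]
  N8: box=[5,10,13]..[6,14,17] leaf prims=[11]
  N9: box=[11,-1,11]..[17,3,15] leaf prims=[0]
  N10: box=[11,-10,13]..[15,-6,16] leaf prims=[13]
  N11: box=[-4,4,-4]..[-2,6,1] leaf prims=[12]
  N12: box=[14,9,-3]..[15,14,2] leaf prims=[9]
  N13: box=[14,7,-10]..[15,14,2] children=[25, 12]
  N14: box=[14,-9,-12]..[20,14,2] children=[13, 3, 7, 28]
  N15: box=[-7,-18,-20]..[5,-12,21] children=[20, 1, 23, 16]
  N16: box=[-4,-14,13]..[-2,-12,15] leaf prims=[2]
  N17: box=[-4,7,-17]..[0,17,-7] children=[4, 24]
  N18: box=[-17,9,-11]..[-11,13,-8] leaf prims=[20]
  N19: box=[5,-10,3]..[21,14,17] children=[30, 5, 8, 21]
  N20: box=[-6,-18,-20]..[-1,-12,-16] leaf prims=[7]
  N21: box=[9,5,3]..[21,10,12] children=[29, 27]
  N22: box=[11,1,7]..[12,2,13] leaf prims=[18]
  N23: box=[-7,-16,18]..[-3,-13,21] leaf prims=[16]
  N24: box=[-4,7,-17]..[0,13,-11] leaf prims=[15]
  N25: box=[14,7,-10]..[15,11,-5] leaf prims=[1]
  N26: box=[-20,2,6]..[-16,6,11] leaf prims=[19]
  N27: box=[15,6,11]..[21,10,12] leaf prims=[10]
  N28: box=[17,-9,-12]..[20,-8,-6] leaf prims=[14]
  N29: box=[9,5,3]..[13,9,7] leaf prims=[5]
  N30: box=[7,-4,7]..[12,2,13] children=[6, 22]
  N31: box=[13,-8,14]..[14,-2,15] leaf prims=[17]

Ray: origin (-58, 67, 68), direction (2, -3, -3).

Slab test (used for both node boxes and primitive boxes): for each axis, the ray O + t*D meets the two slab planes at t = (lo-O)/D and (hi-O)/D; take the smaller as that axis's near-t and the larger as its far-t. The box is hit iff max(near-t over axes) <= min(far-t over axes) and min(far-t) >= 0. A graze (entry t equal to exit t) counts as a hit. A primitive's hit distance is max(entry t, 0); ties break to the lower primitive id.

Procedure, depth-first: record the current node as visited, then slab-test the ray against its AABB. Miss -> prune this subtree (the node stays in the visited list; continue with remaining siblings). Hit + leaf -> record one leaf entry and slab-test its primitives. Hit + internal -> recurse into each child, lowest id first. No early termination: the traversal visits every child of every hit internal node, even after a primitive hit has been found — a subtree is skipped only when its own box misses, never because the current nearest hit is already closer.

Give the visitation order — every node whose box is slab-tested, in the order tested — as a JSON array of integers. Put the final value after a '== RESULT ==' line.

Walk:
N0 x:[19,79/2] y:[50/3,85/3] z:[47/3,88/3] -> hit [19,85/3], descend [2, 14, 15, 19]
  N2 x:[19,29] y:[50/3,65/3] z:[19,85/3] -> hit [19,65/3], descend [11, 17, 18, 26]
    N11 x:[27,28] y:[61/3,21] z:[67/3,24] -> miss, prune
    N17 x:[27,29] y:[50/3,20] z:[25,85/3] -> miss, prune
    N18 x:[41/2,47/2] y:[18,58/3] z:[76/3,79/3] -> miss, prune
    N26 x:[19,21] y:[61/3,65/3] z:[19,62/3] -> hit [61/3,62/3] leaf, test {P19@t=61/3}
  N14 x:[36,39] y:[53/3,76/3] z:[22,80/3] -> miss, prune
  N15 x:[51/2,63/2] y:[79/3,85/3] z:[47/3,88/3] -> hit [79/3,85/3], descend [1, 16, 20, 23]
    N1 x:[30,63/2] y:[80/3,27] z:[68/3,74/3] -> miss, prune
    N16 x:[27,28] y:[79/3,27] z:[53/3,55/3] -> miss, prune
    N20 x:[26,57/2] y:[79/3,85/3] z:[28,88/3] -> hit [28,85/3] leaf, test {P7@t=28}
    N23 x:[51/2,55/2] y:[80/3,83/3] z:[47/3,50/3] -> miss, prune
  N19 x:[63/2,79/2] y:[53/3,77/3] z:[17,65/3] -> miss, prune

order=[0, 2, 11, 17, 18, 26, 14, 15, 1, 16, 20, 23, 19]  |boxes|=13  |leaves|=2  hit=P19

== RESULT ==
[0, 2, 11, 17, 18, 26, 14, 15, 1, 16, 20, 23, 19]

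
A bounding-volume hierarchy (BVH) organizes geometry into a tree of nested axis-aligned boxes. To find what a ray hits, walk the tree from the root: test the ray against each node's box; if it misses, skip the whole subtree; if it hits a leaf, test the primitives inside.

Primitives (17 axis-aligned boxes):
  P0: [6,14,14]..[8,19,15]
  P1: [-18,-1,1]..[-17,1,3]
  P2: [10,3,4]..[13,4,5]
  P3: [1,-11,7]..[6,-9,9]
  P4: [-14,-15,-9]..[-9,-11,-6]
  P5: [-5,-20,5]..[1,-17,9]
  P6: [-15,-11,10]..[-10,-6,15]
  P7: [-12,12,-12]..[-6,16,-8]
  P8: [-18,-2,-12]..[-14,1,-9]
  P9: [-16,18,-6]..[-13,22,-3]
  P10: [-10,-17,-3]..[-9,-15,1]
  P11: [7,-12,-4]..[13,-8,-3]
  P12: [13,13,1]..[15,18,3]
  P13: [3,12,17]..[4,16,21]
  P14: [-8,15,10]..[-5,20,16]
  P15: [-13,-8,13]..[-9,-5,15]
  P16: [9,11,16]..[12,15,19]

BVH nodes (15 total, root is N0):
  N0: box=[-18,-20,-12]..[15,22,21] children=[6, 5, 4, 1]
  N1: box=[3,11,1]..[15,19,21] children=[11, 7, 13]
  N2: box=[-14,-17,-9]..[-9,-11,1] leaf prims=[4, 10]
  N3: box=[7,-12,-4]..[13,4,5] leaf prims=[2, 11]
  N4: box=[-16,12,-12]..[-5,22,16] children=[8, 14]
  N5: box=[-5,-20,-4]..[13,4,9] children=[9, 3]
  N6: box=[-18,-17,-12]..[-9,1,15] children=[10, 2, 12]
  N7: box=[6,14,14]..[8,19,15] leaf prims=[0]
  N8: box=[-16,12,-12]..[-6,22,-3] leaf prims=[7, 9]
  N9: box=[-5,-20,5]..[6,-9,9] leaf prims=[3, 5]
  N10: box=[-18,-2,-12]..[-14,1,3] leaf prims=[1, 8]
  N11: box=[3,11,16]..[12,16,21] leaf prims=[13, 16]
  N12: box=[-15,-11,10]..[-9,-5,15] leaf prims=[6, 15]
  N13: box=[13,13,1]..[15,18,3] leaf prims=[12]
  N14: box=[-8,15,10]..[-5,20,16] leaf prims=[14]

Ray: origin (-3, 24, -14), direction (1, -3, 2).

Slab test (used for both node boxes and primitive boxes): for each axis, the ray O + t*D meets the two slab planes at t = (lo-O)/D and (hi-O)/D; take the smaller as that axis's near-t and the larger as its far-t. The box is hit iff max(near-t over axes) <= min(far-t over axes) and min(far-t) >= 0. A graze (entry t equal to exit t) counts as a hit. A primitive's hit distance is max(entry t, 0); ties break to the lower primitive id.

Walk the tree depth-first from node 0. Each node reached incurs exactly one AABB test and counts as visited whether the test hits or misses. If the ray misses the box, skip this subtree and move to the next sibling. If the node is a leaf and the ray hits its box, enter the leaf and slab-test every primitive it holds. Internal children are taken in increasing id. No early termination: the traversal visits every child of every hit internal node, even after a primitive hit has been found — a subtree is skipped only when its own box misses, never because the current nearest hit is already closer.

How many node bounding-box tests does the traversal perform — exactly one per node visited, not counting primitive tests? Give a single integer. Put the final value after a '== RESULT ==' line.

Trace the traversal:
N0 x:[-15,18] y:[2/3,44/3] z:[1,35/2] -> hit [1,44/3], descend [1, 4, 5, 6]
  N1 x:[6,18] y:[5/3,13/3] z:[15/2,35/2] -> miss, prune
  N4 x:[-13,-2] y:[2/3,4] z:[1,15] -> miss, prune
  N5 x:[-2,16] y:[20/3,44/3] z:[5,23/2] -> hit [20/3,23/2], descend [3, 9]
    N3 x:[10,16] y:[20/3,12] z:[5,19/2] -> miss, prune
    N9 x:[-2,9] y:[11,44/3] z:[19/2,23/2] -> miss, prune
  N6 x:[-15,-6] y:[23/3,41/3] z:[1,29/2] -> miss, prune

Visited [0, 1, 4, 5, 3, 9, 6]. Tests: 7 box, 0 leaf. Nearest: miss.

== RESULT ==
7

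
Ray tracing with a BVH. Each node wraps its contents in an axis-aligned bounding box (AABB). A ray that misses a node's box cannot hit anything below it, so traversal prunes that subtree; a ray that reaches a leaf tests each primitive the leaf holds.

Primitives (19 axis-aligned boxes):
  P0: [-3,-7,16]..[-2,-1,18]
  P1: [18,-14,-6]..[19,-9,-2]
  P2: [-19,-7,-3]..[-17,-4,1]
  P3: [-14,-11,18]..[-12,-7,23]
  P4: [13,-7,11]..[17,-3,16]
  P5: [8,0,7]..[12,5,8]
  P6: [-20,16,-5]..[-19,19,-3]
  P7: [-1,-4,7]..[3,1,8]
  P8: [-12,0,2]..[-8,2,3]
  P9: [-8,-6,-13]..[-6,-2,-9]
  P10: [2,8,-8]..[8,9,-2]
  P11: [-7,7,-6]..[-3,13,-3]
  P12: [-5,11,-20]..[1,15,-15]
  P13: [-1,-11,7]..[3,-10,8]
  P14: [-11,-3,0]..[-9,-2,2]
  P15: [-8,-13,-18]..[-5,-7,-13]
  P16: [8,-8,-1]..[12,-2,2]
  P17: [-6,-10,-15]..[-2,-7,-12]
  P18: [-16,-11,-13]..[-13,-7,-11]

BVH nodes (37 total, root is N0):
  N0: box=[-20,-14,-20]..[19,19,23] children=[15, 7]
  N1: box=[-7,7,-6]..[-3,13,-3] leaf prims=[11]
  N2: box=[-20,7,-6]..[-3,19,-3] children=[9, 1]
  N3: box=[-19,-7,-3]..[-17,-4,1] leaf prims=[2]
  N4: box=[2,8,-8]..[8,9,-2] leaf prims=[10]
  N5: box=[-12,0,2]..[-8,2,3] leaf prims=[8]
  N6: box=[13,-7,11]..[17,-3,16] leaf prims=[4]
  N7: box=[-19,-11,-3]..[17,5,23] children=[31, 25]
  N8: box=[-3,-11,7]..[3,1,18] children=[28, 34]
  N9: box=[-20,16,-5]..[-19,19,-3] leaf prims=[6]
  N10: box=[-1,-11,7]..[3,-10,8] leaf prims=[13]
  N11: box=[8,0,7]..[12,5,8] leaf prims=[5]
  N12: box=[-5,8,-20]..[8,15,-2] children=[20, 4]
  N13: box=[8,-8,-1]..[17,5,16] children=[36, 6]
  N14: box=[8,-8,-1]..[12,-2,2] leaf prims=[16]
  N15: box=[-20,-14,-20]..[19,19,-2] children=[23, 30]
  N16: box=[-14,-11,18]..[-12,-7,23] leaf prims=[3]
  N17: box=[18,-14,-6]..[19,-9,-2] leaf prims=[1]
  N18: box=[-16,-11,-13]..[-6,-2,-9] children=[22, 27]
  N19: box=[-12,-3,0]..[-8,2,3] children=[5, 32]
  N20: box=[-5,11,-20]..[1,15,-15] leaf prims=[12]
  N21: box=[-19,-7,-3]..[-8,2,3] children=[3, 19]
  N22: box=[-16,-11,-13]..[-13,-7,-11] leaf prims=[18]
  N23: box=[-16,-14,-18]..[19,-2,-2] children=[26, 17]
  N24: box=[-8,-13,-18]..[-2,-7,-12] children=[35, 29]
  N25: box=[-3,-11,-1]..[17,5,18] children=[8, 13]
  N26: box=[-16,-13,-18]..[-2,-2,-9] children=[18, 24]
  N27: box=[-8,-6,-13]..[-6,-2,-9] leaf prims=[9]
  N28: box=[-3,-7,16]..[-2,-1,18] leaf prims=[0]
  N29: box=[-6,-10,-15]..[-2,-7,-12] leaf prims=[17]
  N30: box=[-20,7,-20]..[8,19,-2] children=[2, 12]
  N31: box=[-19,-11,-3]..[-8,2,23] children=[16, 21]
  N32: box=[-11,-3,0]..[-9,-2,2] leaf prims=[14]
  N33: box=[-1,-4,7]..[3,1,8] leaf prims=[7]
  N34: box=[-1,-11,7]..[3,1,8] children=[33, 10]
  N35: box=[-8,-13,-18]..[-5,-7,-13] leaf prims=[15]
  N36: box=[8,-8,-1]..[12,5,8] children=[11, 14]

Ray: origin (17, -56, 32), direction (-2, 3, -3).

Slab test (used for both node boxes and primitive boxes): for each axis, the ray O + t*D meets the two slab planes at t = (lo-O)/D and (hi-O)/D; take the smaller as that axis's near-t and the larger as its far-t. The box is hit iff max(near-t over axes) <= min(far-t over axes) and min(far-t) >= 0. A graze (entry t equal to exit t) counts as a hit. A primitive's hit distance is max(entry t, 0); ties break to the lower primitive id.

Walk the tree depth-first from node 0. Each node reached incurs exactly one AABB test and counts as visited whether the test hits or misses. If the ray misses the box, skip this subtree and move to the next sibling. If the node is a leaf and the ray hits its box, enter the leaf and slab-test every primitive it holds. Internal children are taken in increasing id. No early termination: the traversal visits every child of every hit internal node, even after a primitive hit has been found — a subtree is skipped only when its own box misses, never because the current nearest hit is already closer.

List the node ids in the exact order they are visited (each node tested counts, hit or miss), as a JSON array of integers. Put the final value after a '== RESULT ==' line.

Walk:
N0 x:[-1,37/2] y:[14,25] z:[3,52/3] -> hit [14,52/3], descend [7, 15]
  N7 x:[0,18] y:[15,61/3] z:[3,35/3] -> miss, prune
  N15 x:[-1,37/2] y:[14,25] z:[34/3,52/3] -> hit [14,52/3], descend [23, 30]
    N23 x:[-1,33/2] y:[14,18] z:[34/3,50/3] -> hit [14,33/2], descend [17, 26]
      N17 x:[-1,-1/2] y:[14,47/3] z:[34/3,38/3] -> miss, prune
      N26 x:[19/2,33/2] y:[43/3,18] z:[41/3,50/3] -> hit [43/3,33/2], descend [18, 24]
        N18 x:[23/2,33/2] y:[15,18] z:[41/3,15] -> hit [15,15], descend [22, 27]
          N22 x:[15,33/2] y:[15,49/3] z:[43/3,15] -> hit [15,15] leaf, test {P18@t=15}
          N27 x:[23/2,25/2] y:[50/3,18] z:[41/3,15] -> miss, prune
        N24 x:[19/2,25/2] y:[43/3,49/3] z:[44/3,50/3] -> miss, prune
    N30 x:[9/2,37/2] y:[21,25] z:[34/3,52/3] -> miss, prune

Summary -> nodes [0, 7, 15, 23, 17, 26, 18, 22, 27, 24, 30]; box-tests=11; leaf-entries=1; first=P18

== RESULT ==
[0, 7, 15, 23, 17, 26, 18, 22, 27, 24, 30]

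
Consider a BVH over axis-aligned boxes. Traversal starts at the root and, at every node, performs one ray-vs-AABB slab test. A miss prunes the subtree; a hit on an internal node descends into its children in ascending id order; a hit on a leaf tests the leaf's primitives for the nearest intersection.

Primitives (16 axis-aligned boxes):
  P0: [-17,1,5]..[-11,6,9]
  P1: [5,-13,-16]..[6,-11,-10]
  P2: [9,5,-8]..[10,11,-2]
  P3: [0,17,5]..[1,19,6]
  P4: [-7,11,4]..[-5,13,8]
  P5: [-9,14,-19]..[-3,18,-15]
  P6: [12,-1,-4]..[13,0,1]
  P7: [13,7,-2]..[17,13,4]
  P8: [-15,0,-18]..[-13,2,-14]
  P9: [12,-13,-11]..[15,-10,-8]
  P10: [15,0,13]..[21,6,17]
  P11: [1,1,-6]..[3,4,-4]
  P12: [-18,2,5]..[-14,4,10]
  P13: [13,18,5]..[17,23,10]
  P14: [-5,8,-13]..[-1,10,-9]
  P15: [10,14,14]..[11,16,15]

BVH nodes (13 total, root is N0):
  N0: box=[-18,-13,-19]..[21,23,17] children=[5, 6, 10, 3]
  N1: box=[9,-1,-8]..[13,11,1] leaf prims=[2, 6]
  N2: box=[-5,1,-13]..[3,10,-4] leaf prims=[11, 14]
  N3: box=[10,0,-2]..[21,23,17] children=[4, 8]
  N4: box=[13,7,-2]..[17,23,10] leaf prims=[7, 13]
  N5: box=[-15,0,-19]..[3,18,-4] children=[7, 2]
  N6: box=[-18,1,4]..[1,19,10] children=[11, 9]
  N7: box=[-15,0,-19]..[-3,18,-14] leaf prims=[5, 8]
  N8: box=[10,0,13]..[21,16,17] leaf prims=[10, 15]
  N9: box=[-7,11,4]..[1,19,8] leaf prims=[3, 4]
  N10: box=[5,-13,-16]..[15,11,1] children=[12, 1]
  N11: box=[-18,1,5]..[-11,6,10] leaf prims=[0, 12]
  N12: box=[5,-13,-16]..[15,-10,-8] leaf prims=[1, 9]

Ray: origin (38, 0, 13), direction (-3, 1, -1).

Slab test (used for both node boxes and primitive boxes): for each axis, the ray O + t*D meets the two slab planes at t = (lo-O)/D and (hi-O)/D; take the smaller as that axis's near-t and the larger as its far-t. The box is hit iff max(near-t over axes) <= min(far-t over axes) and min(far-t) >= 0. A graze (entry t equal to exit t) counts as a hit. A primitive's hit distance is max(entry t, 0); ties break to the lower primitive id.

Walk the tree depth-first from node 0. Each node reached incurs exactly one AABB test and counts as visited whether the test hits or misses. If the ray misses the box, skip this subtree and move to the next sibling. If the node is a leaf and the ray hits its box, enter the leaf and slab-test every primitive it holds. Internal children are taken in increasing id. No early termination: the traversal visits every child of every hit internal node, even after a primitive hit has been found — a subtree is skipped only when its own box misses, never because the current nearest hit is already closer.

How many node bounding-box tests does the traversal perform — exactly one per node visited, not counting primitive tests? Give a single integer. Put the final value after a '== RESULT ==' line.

Trace the traversal:
N0 x:[17/3,56/3] y:[-13,23] z:[-4,32] -> hit [17/3,56/3], descend [3, 5, 6, 10]
  N3 x:[17/3,28/3] y:[0,23] z:[-4,15] -> hit [17/3,28/3], descend [4, 8]
    N4 x:[7,25/3] y:[7,23] z:[3,15] -> hit [7,25/3] leaf, test {P7(miss), P13(miss)}
    N8 x:[17/3,28/3] y:[0,16] z:[-4,0] -> miss, prune
  N5 x:[35/3,53/3] y:[0,18] z:[17,32] -> hit [17,53/3], descend [2, 7]
    N2 x:[35/3,43/3] y:[1,10] z:[17,26] -> miss, prune
    N7 x:[41/3,53/3] y:[0,18] z:[27,32] -> miss, prune
  N6 x:[37/3,56/3] y:[1,19] z:[3,9] -> miss, prune
  N10 x:[23/3,11] y:[-13,11] z:[12,29] -> miss, prune

Visited [0, 3, 4, 8, 5, 2, 7, 6, 10]. Tests: 9 box, 1 leaf. Nearest: miss.

== RESULT ==
9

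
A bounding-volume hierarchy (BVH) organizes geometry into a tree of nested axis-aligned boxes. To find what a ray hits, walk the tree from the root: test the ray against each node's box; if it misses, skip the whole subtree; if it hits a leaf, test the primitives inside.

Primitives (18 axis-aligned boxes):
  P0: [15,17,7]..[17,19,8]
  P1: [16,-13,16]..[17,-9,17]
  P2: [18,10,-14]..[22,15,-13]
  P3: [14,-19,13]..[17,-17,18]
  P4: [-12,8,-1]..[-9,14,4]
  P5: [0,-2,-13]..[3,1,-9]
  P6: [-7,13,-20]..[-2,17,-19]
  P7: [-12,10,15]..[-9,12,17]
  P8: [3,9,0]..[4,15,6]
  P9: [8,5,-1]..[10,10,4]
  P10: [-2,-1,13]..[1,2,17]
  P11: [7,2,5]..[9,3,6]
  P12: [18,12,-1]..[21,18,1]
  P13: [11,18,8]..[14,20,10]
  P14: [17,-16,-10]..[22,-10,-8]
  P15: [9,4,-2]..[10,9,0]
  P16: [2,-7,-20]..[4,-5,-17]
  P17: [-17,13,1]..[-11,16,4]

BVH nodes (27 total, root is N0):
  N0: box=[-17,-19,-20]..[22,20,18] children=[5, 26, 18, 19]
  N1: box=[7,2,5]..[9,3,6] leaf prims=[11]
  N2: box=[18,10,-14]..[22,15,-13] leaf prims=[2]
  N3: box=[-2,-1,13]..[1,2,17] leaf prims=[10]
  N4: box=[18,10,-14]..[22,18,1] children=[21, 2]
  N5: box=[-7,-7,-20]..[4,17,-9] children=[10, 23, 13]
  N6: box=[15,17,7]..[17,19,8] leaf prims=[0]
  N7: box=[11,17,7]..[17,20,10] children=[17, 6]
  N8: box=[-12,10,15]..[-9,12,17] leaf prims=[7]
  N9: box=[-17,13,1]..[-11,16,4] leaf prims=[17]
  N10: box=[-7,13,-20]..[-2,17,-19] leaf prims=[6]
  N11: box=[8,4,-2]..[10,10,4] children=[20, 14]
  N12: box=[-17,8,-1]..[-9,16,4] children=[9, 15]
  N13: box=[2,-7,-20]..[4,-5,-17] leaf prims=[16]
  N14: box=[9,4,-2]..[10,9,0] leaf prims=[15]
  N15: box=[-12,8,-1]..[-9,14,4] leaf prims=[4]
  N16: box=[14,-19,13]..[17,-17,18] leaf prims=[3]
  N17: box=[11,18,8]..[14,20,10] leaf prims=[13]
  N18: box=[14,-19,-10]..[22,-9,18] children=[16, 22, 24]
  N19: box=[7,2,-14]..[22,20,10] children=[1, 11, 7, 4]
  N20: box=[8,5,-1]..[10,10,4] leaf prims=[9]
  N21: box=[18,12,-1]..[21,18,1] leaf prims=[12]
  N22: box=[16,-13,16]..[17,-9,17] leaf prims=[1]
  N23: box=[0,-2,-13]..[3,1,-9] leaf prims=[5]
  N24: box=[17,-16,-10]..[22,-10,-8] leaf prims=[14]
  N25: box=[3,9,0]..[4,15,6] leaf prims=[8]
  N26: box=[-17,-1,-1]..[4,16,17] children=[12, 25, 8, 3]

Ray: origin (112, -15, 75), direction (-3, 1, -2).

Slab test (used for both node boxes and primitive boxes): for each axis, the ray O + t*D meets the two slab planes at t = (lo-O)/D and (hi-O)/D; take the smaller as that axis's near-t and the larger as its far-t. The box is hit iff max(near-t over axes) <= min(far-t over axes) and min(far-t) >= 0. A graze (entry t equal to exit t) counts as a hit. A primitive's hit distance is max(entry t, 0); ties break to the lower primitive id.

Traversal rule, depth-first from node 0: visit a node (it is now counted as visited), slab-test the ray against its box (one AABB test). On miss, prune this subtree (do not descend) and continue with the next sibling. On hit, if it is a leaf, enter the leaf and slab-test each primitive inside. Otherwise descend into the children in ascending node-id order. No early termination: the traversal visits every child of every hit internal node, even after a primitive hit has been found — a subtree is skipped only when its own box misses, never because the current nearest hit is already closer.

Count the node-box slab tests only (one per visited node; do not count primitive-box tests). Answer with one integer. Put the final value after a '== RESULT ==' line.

Walk:
N0 x:[30,43] y:[-4,35] z:[57/2,95/2] -> hit [30,35], descend [5, 18, 19, 26]
  N5 x:[36,119/3] y:[8,32] z:[42,95/2] -> miss, prune
  N18 x:[30,98/3] y:[-4,6] z:[57/2,85/2] -> miss, prune
  N19 x:[30,35] y:[17,35] z:[65/2,89/2] -> hit [65/2,35], descend [1, 4, 7, 11]
    N1 x:[103/3,35] y:[17,18] z:[69/2,35] -> miss, prune
    N4 x:[30,94/3] y:[25,33] z:[37,89/2] -> miss, prune
    N7 x:[95/3,101/3] y:[32,35] z:[65/2,34] -> hit [65/2,101/3], descend [6, 17]
      N6 x:[95/3,97/3] y:[32,34] z:[67/2,34] -> miss, prune
      N17 x:[98/3,101/3] y:[33,35] z:[65/2,67/2] -> hit [33,67/2] leaf, test {P13@t=33}
    N11 x:[34,104/3] y:[19,25] z:[71/2,77/2] -> miss, prune
  N26 x:[36,43] y:[14,31] z:[29,38] -> miss, prune

order=[0, 5, 18, 19, 1, 4, 7, 6, 17, 11, 26]  |boxes|=11  |leaves|=1  hit=P13

== RESULT ==
11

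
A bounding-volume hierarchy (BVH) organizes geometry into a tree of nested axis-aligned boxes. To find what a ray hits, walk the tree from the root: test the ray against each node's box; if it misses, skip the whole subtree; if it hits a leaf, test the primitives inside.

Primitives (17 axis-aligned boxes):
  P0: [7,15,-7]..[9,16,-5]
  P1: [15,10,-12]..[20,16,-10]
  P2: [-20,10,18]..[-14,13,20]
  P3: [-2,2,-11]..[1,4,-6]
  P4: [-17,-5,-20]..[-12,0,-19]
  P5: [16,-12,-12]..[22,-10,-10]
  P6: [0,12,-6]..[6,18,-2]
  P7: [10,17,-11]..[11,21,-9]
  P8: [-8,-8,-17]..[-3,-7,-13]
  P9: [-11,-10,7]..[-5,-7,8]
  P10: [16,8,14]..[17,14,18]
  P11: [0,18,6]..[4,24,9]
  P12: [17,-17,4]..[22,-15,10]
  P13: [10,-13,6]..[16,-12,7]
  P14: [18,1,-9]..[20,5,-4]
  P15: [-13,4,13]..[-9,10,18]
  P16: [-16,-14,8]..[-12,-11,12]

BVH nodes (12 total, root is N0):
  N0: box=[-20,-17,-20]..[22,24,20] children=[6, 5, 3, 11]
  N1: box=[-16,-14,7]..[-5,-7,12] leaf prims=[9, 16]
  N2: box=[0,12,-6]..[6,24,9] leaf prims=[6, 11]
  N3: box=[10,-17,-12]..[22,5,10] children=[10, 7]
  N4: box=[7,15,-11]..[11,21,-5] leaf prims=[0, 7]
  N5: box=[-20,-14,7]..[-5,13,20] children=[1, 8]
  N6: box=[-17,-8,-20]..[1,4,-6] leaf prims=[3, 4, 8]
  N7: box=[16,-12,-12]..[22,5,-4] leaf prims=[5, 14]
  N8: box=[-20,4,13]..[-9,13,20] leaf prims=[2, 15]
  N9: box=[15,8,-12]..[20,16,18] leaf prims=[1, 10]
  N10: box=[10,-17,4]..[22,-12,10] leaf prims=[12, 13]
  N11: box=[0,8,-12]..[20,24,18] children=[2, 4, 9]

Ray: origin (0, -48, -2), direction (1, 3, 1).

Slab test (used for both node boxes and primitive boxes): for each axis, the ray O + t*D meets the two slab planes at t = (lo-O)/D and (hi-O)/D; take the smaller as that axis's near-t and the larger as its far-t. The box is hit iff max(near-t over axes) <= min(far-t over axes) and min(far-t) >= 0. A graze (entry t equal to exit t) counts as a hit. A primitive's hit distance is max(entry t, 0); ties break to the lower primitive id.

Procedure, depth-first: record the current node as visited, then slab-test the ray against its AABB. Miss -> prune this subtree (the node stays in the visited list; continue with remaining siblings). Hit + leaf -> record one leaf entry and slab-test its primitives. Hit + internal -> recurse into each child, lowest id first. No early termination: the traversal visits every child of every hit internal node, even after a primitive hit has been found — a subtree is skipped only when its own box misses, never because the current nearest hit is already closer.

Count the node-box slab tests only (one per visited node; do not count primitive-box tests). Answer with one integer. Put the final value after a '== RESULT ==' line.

Trace the traversal:
N0 x:[-20,22] y:[31/3,24] z:[-18,22] -> hit [31/3,22], descend [3, 5, 6, 11]
  N3 x:[10,22] y:[31/3,53/3] z:[-10,12] -> hit [31/3,12], descend [7, 10]
    N7 x:[16,22] y:[12,53/3] z:[-10,-2] -> miss, prune
    N10 x:[10,22] y:[31/3,12] z:[6,12] -> hit [31/3,12] leaf, test {P12(miss), P13(miss)}
  N5 x:[-20,-5] y:[34/3,61/3] z:[9,22] -> miss, prune
  N6 x:[-17,1] y:[40/3,52/3] z:[-18,-4] -> miss, prune
  N11 x:[0,20] y:[56/3,24] z:[-10,20] -> hit [56/3,20], descend [2, 4, 9]
    N2 x:[0,6] y:[20,24] z:[-4,11] -> miss, prune
    N4 x:[7,11] y:[21,23] z:[-9,-3] -> miss, prune
    N9 x:[15,20] y:[56/3,64/3] z:[-10,20] -> hit [56/3,20] leaf, test {P1(miss), P10(miss)}

10 AABB tests over nodes [0, 3, 7, 10, 5, 6, 11, 2, 4, 9]; 2 leaves entered; closest miss.

== RESULT ==
10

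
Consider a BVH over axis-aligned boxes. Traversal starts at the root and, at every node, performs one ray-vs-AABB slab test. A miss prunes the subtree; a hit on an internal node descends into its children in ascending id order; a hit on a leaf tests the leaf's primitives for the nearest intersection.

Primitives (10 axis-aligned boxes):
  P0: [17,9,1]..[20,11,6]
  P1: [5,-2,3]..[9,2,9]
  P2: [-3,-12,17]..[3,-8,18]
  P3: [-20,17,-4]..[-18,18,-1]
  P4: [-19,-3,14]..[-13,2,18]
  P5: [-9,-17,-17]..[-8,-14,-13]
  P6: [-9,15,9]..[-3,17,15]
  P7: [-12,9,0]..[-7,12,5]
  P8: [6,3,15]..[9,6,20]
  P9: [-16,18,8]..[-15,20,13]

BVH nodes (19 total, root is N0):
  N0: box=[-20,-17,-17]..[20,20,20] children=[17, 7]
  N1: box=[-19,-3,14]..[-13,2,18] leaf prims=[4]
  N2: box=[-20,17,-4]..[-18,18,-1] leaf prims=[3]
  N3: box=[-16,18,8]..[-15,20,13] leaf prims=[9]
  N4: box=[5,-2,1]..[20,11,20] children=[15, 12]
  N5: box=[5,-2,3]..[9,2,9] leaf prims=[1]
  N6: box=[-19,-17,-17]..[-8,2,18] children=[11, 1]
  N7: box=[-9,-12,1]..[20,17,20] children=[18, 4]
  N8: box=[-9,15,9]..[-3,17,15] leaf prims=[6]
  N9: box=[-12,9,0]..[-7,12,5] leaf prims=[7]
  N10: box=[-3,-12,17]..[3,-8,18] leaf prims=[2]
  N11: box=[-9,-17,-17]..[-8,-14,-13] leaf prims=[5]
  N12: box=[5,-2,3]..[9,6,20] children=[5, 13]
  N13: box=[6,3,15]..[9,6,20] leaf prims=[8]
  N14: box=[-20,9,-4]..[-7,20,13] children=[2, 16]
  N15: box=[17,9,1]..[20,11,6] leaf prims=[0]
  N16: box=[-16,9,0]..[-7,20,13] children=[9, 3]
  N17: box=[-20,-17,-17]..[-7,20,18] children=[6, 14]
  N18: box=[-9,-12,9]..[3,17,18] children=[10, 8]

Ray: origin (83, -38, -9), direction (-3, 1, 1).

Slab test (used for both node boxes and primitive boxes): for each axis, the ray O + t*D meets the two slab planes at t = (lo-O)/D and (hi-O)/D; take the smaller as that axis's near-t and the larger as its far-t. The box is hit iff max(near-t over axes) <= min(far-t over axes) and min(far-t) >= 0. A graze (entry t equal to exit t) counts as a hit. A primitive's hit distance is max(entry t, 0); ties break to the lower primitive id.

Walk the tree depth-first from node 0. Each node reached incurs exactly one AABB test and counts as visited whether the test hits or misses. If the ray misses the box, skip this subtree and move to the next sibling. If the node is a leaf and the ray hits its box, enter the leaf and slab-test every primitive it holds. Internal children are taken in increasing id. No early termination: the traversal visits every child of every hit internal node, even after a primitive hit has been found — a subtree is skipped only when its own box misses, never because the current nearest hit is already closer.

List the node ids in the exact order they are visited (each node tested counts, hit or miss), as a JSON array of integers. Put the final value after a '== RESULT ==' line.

Traverse from the root:
N0 x:[21,103/3] y:[21,58] z:[-8,29] -> hit [21,29], descend [7, 17]
  N7 x:[21,92/3] y:[26,55] z:[10,29] -> hit [26,29], descend [4, 18]
    N4 x:[21,26] y:[36,49] z:[10,29] -> miss, prune
    N18 x:[80/3,92/3] y:[26,55] z:[18,27] -> hit [80/3,27], descend [8, 10]
      N8 x:[86/3,92/3] y:[53,55] z:[18,24] -> miss, prune
      N10 x:[80/3,86/3] y:[26,30] z:[26,27] -> hit [80/3,27] leaf, test {P2@t=80/3}
  N17 x:[30,103/3] y:[21,58] z:[-8,27] -> miss, prune

Visited [0, 7, 4, 18, 8, 10, 17]. Tests: 7 box, 1 leaf. Nearest: P2.

== RESULT ==
[0, 7, 4, 18, 8, 10, 17]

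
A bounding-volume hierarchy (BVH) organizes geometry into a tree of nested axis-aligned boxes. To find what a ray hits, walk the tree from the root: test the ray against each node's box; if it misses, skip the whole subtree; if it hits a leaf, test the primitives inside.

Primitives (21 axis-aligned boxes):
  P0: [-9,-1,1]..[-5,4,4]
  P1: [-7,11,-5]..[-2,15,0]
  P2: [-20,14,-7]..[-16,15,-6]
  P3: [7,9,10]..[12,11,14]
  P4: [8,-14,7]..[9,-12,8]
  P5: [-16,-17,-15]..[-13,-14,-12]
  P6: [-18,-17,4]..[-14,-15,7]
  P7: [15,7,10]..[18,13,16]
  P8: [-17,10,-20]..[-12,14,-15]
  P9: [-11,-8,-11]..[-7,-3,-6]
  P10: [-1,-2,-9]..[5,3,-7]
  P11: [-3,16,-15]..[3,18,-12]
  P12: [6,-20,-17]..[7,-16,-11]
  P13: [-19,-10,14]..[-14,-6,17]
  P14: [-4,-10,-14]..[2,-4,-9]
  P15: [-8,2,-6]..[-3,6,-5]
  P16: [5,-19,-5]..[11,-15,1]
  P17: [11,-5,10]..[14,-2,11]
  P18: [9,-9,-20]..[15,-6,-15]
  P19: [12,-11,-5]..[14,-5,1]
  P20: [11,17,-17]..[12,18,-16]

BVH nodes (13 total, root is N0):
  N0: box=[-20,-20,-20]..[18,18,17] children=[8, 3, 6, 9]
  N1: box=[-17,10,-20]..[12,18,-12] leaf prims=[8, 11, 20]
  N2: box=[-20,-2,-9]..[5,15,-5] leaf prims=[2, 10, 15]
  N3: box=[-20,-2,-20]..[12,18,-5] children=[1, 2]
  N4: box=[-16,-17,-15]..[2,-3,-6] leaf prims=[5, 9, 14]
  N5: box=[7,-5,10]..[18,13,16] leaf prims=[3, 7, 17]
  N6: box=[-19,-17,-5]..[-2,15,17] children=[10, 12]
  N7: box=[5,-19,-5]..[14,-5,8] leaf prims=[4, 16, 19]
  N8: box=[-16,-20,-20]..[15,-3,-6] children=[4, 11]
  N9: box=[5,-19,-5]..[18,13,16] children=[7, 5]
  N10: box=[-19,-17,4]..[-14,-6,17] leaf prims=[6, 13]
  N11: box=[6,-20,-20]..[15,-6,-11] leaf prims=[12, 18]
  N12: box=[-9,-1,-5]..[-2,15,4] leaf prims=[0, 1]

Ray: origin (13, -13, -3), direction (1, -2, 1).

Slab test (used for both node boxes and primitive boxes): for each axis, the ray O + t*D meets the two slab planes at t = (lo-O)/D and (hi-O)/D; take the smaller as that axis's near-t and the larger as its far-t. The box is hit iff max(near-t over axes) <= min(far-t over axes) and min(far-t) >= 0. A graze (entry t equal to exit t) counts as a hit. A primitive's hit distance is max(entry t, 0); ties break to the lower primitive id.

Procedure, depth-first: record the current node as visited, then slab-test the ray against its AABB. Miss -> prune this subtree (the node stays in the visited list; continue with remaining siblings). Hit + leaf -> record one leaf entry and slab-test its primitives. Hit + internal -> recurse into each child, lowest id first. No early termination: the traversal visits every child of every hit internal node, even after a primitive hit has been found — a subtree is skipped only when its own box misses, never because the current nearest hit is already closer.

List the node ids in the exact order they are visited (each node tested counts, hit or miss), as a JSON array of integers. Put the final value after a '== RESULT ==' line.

Traverse from the root:
N0 x:[-33,5] y:[-31/2,7/2] z:[-17,20] -> hit [-31/2,7/2], descend [3, 6, 8, 9]
  N3 x:[-33,-1] y:[-31/2,-11/2] z:[-17,-2] -> miss, prune
  N6 x:[-32,-15] y:[-14,2] z:[-2,20] -> miss, prune
  N8 x:[-29,2] y:[-5,7/2] z:[-17,-3] -> miss, prune
  N9 x:[-8,5] y:[-13,3] z:[-2,19] -> hit [-2,3], descend [5, 7]
    N5 x:[-6,5] y:[-13,-4] z:[13,19] -> miss, prune
    N7 x:[-8,1] y:[-4,3] z:[-2,11] -> hit [-2,1] leaf, test {P4(miss), P16(miss), P19(miss)}

7 AABB tests over nodes [0, 3, 6, 8, 9, 5, 7]; 1 leaf entered; closest miss.

== RESULT ==
[0, 3, 6, 8, 9, 5, 7]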